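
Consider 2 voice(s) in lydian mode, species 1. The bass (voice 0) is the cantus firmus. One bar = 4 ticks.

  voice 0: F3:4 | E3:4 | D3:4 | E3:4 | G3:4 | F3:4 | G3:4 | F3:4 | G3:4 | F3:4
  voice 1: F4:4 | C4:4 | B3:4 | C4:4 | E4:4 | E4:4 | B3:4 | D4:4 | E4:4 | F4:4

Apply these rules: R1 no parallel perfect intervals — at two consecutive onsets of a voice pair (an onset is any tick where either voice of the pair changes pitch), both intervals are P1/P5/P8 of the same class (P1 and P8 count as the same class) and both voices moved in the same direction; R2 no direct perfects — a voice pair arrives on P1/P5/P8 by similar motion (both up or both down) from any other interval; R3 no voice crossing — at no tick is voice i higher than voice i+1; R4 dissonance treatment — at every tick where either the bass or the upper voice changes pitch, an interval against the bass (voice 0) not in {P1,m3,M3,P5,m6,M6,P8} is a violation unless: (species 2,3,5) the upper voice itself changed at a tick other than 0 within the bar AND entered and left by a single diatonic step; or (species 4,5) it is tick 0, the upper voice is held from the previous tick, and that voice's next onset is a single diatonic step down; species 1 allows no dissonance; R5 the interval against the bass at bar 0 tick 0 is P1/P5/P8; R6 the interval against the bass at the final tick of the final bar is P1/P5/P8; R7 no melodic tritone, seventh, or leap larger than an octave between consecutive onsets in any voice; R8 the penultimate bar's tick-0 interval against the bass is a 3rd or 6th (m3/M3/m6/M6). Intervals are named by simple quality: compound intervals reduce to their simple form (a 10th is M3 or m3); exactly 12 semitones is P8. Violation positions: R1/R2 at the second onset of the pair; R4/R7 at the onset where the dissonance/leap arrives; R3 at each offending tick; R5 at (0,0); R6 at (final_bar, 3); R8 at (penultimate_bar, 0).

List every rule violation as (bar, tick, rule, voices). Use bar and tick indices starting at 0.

bar 0: v0=F3 v1=F4 downbeat P8
bar 1: v0=E3 v1=C4 downbeat m6
bar 2: v0=D3 v1=B3 downbeat M6
bar 3: v0=E3 v1=C4 downbeat m6
bar 4: v0=G3 v1=E4 downbeat M6
bar 5: v0=F3 v1=E4 downbeat M7
bar 6: v0=G3 v1=B3 downbeat M3
bar 7: v0=F3 v1=D4 downbeat M6
bar 8: v0=G3 v1=E4 downbeat M6
bar 9: v0=F3 v1=F4 downbeat P8
  -> R4 @ bar 5 tick 0 v(0, 1): F3/E4 M7 untreated

(5, 0, R4, (0, 1))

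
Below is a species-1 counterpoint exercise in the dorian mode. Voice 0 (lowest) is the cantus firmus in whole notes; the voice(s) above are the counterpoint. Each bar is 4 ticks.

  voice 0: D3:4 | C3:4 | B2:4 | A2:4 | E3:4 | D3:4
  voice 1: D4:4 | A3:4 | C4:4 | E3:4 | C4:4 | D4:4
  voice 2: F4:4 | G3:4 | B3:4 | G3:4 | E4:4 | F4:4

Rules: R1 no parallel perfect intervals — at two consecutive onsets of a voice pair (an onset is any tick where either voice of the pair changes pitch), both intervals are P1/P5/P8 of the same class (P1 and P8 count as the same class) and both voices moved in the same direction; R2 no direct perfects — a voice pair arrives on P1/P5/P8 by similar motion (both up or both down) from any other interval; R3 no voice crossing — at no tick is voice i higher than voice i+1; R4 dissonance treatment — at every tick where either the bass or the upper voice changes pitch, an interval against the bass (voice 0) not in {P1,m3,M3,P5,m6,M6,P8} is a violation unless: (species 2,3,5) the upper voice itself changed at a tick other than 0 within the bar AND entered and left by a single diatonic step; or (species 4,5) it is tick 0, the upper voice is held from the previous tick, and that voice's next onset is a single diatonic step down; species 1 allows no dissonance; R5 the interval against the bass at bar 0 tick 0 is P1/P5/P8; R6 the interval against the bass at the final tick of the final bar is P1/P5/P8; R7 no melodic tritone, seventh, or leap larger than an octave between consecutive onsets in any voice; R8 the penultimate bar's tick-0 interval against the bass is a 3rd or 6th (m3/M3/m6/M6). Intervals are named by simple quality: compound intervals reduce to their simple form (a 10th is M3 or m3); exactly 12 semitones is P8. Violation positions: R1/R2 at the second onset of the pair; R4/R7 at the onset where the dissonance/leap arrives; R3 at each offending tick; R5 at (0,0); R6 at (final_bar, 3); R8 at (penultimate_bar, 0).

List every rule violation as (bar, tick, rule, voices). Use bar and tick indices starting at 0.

(0, 0, R5, (0, 2))
(1, 0, R2, (0, 2))
(1, 0, R3, (1, 2))
(1, 0, R7, (2,))
(1, 1, R3, (1, 2))
(1, 2, R3, (1, 2))
(1, 3, R3, (1, 2))
(2, 0, R3, (1, 2))
(2, 0, R4, (0, 1))
(2, 1, R3, (1, 2))
(2, 2, R3, (1, 2))
(2, 3, R3, (1, 2))
(3, 0, R2, (0, 1))
(3, 0, R4, (0, 2))
(4, 0, R2, (0, 2))
(4, 0, R8, (0, 2))
(5, 3, R6, (0, 2))

bar 0: v0=D3 v1=D4 v2=F4 downbeat m3
bar 1: v0=C3 v1=A3 v2=G3 downbeat P5
bar 2: v0=B2 v1=C4 v2=B3 downbeat P8
bar 3: v0=A2 v1=E3 v2=G3 downbeat m7
bar 4: v0=E3 v1=C4 v2=E4 downbeat P8
bar 5: v0=D3 v1=D4 v2=F4 downbeat m3
  -> R5 @ bar 0 tick 0 v(0, 2): opens on m3
  -> R2 @ bar 1 tick 0 v(0, 2): D3/F4 m3 -> C3/G3 P5 similar
  -> R3 @ bar 1 tick 0 v(1, 2): A3 above G3
  -> R7 @ bar 1 tick 0 v(2,): F4->G3 leap 10st
  -> R3 @ bar 1 tick 1 v(1, 2): A3 above G3
  -> R3 @ bar 1 tick 2 v(1, 2): A3 above G3
  -> R3 @ bar 1 tick 3 v(1, 2): A3 above G3
  -> R3 @ bar 2 tick 0 v(1, 2): C4 above B3
  -> R4 @ bar 2 tick 0 v(0, 1): B2/C4 m2 untreated
  -> R3 @ bar 2 tick 1 v(1, 2): C4 above B3
  -> R3 @ bar 2 tick 2 v(1, 2): C4 above B3
  -> R3 @ bar 2 tick 3 v(1, 2): C4 above B3
  -> R2 @ bar 3 tick 0 v(0, 1): B2/C4 m2 -> A2/E3 P5 similar
  -> R4 @ bar 3 tick 0 v(0, 2): A2/G3 m7 untreated
  -> R2 @ bar 4 tick 0 v(0, 2): A2/G3 m7 -> E3/E4 P8 similar
  -> R8 @ bar 4 tick 0 v(0, 2): penult P8 not 3rd/6th
  -> R6 @ bar 5 tick 3 v(0, 2): closes on m3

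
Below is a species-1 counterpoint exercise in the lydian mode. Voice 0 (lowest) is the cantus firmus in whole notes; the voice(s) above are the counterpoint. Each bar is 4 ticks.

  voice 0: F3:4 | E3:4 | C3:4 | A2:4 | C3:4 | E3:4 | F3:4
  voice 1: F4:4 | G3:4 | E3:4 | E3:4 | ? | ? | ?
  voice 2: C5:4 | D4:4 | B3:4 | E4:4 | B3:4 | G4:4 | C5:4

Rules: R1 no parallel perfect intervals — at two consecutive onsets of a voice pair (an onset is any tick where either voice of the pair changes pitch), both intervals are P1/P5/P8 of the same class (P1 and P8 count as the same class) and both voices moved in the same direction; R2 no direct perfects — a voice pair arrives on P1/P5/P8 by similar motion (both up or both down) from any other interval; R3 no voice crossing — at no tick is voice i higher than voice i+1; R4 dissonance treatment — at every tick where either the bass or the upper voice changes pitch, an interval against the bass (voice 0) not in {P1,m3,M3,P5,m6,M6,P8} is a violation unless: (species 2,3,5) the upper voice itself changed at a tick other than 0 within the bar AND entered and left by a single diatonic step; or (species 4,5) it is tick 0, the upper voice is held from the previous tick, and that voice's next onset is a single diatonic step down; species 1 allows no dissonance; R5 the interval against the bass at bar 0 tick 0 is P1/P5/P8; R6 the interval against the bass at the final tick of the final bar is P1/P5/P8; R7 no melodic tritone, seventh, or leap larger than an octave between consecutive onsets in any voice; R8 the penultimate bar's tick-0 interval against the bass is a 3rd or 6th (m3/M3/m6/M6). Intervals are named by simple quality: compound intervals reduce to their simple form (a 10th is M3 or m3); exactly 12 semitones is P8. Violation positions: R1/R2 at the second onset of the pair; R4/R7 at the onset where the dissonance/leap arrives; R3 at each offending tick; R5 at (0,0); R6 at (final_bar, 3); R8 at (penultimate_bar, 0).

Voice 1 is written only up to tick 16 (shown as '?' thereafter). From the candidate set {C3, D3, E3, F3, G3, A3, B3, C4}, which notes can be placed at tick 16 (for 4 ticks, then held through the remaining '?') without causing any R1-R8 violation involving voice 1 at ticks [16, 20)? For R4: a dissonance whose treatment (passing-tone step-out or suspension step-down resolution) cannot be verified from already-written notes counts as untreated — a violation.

C3: legal
D3: violates R4
E3: legal
F3: violates R4
G3: violates R1
A3: legal
B3: violates R4
C4: violates R2,R3

{A3, C3, E3}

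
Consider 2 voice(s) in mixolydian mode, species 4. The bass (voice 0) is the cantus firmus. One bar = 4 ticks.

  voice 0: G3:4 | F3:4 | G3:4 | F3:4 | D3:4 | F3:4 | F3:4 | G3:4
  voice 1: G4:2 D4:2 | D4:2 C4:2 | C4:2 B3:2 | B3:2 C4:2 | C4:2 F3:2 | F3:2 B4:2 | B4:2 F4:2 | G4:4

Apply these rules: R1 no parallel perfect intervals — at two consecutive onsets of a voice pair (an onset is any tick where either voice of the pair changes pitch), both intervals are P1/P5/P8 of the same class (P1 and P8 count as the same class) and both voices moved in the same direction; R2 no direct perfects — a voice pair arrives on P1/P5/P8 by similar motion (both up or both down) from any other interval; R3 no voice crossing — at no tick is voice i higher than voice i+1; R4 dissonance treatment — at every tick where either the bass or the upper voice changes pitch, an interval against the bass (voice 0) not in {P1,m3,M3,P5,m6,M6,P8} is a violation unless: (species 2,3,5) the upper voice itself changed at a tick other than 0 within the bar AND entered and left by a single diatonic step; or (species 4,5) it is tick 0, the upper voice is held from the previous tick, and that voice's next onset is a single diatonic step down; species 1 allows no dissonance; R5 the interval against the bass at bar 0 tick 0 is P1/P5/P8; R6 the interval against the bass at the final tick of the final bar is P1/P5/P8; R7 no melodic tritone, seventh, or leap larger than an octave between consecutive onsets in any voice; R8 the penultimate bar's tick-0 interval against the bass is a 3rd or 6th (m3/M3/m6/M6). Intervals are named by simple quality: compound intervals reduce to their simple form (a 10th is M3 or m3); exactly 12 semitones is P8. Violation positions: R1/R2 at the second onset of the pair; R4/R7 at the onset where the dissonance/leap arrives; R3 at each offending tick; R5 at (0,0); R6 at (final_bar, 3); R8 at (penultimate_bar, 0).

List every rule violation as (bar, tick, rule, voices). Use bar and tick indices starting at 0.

(3, 0, R4, (0, 1))
(4, 0, R4, (0, 1))
(5, 2, R4, (0, 1))
(5, 2, R7, (1,))
(6, 0, R8, (0, 1))
(6, 2, R7, (1,))
(7, 0, R1, (0, 1))

bar 0: v0=G3 v1=G4 downbeat P8
bar 1: v0=F3 v1=D4 downbeat M6
bar 2: v0=G3 v1=C4 downbeat P4
bar 3: v0=F3 v1=B3 downbeat TT
bar 4: v0=D3 v1=C4 downbeat m7
bar 5: v0=F3 v1=F3 downbeat P1
bar 6: v0=F3 v1=B4 downbeat TT
bar 7: v0=G3 v1=G4 downbeat P8
  -> R4 @ bar 3 tick 0 v(0, 1): F3/B3 TT untreated
  -> R4 @ bar 4 tick 0 v(0, 1): D3/C4 m7 untreated
  -> R4 @ bar 5 tick 2 v(0, 1): F3/B4 TT untreated
  -> R7 @ bar 5 tick 2 v(1,): F3->B4 leap 18st
  -> R8 @ bar 6 tick 0 v(0, 1): penult TT not 3rd/6th
  -> R7 @ bar 6 tick 2 v(1,): B4->F4 leap 6st
  -> R1 @ bar 7 tick 0 v(0, 1): F3/F4 P8 -> G3/G4 P8 similar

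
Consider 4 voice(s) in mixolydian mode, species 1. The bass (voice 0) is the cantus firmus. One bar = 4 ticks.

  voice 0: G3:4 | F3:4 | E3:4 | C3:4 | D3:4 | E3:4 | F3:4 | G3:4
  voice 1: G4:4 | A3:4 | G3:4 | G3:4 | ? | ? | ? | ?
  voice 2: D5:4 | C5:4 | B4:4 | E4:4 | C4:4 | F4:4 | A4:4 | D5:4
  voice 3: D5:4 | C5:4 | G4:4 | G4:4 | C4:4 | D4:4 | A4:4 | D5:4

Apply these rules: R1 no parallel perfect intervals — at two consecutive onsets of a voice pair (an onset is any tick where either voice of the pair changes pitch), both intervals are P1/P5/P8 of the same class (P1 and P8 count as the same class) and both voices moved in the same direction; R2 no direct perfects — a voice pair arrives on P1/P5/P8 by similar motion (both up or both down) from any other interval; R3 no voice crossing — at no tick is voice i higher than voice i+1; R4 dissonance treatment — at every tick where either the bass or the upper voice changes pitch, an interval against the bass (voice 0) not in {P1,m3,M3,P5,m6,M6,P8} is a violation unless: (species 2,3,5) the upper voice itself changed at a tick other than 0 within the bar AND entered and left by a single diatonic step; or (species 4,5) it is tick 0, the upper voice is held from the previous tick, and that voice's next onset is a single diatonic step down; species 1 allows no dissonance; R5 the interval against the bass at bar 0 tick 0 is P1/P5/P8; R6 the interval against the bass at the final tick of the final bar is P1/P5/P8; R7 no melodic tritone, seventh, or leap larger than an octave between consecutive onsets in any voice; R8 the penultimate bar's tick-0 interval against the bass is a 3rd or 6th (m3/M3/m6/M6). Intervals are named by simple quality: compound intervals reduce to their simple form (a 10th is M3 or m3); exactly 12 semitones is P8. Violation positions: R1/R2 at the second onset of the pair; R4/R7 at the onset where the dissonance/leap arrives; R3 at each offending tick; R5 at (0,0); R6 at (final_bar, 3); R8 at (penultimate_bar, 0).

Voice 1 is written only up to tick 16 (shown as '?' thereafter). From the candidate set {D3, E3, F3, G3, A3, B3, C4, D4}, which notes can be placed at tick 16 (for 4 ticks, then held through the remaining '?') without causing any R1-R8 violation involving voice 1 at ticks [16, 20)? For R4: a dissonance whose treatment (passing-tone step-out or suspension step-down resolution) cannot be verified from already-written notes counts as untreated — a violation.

{B3, D3}

D3: legal
E3: violates R4
F3: violates R2
G3: violates R4
A3: violates R1
B3: legal
C4: violates R4
D4: violates R2,R3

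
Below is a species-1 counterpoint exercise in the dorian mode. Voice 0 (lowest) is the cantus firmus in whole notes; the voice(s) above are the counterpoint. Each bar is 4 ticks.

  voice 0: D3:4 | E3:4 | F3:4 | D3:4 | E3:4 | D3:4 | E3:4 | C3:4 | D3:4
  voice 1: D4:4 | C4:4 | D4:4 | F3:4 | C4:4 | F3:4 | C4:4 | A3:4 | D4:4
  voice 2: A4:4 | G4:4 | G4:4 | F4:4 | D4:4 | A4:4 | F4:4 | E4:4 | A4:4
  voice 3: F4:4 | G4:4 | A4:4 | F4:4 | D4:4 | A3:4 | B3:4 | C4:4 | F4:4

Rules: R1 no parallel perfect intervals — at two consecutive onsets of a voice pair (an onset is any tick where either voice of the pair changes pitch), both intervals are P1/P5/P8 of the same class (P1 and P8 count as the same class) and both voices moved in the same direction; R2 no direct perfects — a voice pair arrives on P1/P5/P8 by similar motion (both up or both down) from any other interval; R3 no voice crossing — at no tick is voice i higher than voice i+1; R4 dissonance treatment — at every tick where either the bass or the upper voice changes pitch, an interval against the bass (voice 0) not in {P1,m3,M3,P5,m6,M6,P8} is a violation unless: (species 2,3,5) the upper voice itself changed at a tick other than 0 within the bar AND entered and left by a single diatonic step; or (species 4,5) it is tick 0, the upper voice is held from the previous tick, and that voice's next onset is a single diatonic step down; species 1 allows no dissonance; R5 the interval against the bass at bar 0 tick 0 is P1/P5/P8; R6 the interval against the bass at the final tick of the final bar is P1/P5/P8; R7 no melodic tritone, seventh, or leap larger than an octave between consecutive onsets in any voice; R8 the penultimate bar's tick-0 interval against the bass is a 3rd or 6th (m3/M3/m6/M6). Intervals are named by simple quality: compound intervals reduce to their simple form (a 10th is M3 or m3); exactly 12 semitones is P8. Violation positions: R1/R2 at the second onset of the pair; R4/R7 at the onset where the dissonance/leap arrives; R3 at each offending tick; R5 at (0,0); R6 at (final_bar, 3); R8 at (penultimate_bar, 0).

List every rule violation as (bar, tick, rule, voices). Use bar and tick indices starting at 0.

bar 0: v0=D3 v1=D4 v2=A4 v3=F4 downbeat m3
bar 1: v0=E3 v1=C4 v2=G4 v3=G4 downbeat m3
bar 2: v0=F3 v1=D4 v2=G4 v3=A4 downbeat M3
bar 3: v0=D3 v1=F3 v2=F4 v3=F4 downbeat m3
bar 4: v0=E3 v1=C4 v2=D4 v3=D4 downbeat m7
bar 5: v0=D3 v1=F3 v2=A4 v3=A3 downbeat P5
bar 6: v0=E3 v1=C4 v2=F4 v3=B3 downbeat P5
bar 7: v0=C3 v1=A3 v2=E4 v3=C4 downbeat P8
bar 8: v0=D3 v1=D4 v2=A4 v3=F4 downbeat m3
  -> R3 @ bar 0 tick 0 v(2, 3): A4 above F4
  -> R5 @ bar 0 tick 0 v(0, 3): opens on m3
  -> R3 @ bar 0 tick 1 v(2, 3): A4 above F4
  -> R3 @ bar 0 tick 2 v(2, 3): A4 above F4
  -> R3 @ bar 0 tick 3 v(2, 3): A4 above F4
  -> R1 @ bar 1 tick 0 v(1, 2): D4/A4 P5 -> C4/G4 P5 similar
  -> R1 @ bar 2 tick 0 v(1, 3): C4/G4 P5 -> D4/A4 P5 similar
  -> R4 @ bar 2 tick 0 v(0, 2): F3/G4 M2 untreated
  -> R2 @ bar 3 tick 0 v(1, 2): D4/G4 P4 -> F3/F4 P8 similar
  -> R2 @ bar 3 tick 0 v(1, 3): D4/A4 P5 -> F3/F4 P8 similar
  -> R2 @ bar 3 tick 0 v(2, 3): G4/A4 M2 -> F4/F4 P1 similar
  -> R1 @ bar 4 tick 0 v(2, 3): F4/F4 P1 -> D4/D4 P1 similar
  -> R4 @ bar 4 tick 0 v(0, 2): E3/D4 m7 untreated
  -> R4 @ bar 4 tick 0 v(0, 3): E3/D4 m7 untreated
  -> R2 @ bar 5 tick 0 v(0, 3): E3/D4 m7 -> D3/A3 P5 similar
  -> R3 @ bar 5 tick 0 v(2, 3): A4 above A3
  -> R3 @ bar 5 tick 1 v(2, 3): A4 above A3
  -> R3 @ bar 5 tick 2 v(2, 3): A4 above A3
  -> R3 @ bar 5 tick 3 v(2, 3): A4 above A3
  -> R1 @ bar 6 tick 0 v(0, 3): D3/A3 P5 -> E3/B3 P5 similar
  -> R3 @ bar 6 tick 0 v(2, 3): F4 above B3
  -> R4 @ bar 6 tick 0 v(0, 2): E3/F4 m2 untreated
  -> R3 @ bar 6 tick 1 v(2, 3): F4 above B3
  -> R3 @ bar 6 tick 2 v(2, 3): F4 above B3
  -> R3 @ bar 6 tick 3 v(2, 3): F4 above B3
  -> R2 @ bar 7 tick 0 v(1, 2): C4/F4 P4 -> A3/E4 P5 similar
  -> R3 @ bar 7 tick 0 v(2, 3): E4 above C4
  -> R8 @ bar 7 tick 0 v(0, 3): penult P8 not 3rd/6th
  -> R3 @ bar 7 tick 1 v(2, 3): E4 above C4
  -> R3 @ bar 7 tick 2 v(2, 3): E4 above C4
  -> R3 @ bar 7 tick 3 v(2, 3): E4 above C4
  -> R1 @ bar 8 tick 0 v(1, 2): A3/E4 P5 -> D4/A4 P5 similar
  -> R2 @ bar 8 tick 0 v(0, 1): C3/A3 M6 -> D3/D4 P8 similar
  -> R2 @ bar 8 tick 0 v(0, 2): C3/E4 M3 -> D3/A4 P5 similar
  -> R3 @ bar 8 tick 0 v(2, 3): A4 above F4
  -> R3 @ bar 8 tick 1 v(2, 3): A4 above F4
  -> R3 @ bar 8 tick 2 v(2, 3): A4 above F4
  -> R3 @ bar 8 tick 3 v(2, 3): A4 above F4
  -> R6 @ bar 8 tick 3 v(0, 3): closes on m3

(0, 0, R3, (2, 3))
(0, 0, R5, (0, 3))
(0, 1, R3, (2, 3))
(0, 2, R3, (2, 3))
(0, 3, R3, (2, 3))
(1, 0, R1, (1, 2))
(2, 0, R1, (1, 3))
(2, 0, R4, (0, 2))
(3, 0, R2, (1, 2))
(3, 0, R2, (1, 3))
(3, 0, R2, (2, 3))
(4, 0, R1, (2, 3))
(4, 0, R4, (0, 2))
(4, 0, R4, (0, 3))
(5, 0, R2, (0, 3))
(5, 0, R3, (2, 3))
(5, 1, R3, (2, 3))
(5, 2, R3, (2, 3))
(5, 3, R3, (2, 3))
(6, 0, R1, (0, 3))
(6, 0, R3, (2, 3))
(6, 0, R4, (0, 2))
(6, 1, R3, (2, 3))
(6, 2, R3, (2, 3))
(6, 3, R3, (2, 3))
(7, 0, R2, (1, 2))
(7, 0, R3, (2, 3))
(7, 0, R8, (0, 3))
(7, 1, R3, (2, 3))
(7, 2, R3, (2, 3))
(7, 3, R3, (2, 3))
(8, 0, R1, (1, 2))
(8, 0, R2, (0, 1))
(8, 0, R2, (0, 2))
(8, 0, R3, (2, 3))
(8, 1, R3, (2, 3))
(8, 2, R3, (2, 3))
(8, 3, R3, (2, 3))
(8, 3, R6, (0, 3))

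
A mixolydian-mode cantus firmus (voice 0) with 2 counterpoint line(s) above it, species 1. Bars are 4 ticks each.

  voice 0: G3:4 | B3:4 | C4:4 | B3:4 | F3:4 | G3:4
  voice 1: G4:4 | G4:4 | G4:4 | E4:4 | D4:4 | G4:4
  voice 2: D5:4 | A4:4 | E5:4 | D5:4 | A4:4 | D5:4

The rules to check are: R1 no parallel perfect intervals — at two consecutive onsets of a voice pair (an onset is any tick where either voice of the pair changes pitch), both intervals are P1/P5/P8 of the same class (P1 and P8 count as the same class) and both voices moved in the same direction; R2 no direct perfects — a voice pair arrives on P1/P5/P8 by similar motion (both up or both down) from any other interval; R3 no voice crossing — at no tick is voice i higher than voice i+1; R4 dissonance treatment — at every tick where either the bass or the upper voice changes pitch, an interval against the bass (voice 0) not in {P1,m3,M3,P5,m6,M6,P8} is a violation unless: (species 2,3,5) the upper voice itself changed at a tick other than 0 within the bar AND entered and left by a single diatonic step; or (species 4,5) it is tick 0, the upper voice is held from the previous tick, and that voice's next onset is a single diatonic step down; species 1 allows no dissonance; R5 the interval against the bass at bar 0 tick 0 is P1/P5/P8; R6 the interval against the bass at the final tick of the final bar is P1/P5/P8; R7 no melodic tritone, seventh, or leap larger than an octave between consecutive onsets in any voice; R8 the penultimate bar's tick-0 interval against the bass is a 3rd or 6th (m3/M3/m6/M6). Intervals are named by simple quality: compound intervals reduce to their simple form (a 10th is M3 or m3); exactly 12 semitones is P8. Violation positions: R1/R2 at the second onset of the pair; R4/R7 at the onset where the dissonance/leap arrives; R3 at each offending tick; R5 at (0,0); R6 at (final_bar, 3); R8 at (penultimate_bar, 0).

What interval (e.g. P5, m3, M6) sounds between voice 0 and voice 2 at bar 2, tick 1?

M3

voice 0=C4 voice 2=E5 -> M3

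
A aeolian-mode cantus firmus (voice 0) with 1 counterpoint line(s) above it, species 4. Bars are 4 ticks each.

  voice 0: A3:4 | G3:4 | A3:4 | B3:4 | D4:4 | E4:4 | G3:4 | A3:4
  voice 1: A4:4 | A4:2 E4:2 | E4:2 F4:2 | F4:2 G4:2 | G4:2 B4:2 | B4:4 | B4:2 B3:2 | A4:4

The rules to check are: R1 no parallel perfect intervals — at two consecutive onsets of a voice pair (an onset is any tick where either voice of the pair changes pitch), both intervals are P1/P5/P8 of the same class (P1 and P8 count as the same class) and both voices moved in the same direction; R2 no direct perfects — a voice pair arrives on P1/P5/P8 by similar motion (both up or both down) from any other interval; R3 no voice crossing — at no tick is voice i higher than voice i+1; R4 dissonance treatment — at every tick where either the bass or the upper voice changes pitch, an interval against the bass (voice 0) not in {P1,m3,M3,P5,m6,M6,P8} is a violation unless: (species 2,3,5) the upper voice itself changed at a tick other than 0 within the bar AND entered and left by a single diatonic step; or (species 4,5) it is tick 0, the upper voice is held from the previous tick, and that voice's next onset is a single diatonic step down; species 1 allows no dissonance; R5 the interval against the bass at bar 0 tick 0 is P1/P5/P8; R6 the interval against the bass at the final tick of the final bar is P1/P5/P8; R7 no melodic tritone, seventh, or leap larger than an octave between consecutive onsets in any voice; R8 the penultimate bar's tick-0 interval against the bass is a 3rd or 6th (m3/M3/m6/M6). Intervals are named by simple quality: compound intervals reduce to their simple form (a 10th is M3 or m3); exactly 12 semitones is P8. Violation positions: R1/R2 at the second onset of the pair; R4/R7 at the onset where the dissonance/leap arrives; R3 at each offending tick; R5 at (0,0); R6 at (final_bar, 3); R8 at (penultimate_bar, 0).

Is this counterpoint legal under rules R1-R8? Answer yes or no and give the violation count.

bar 0: v0=A3 v1=A4 (P8)
bar 1: v0=G3 v1=A4 (M2)
bar 2: v0=A3 v1=E4 (P5)
bar 3: v0=B3 v1=F4 (TT)
bar 4: v0=D4 v1=G4 (P4)
bar 5: v0=E4 v1=B4 (P5)
bar 6: v0=G3 v1=B4 (M3)
bar 7: v0=A3 v1=A4 (P8)
  R4 @ bar1.0: G3/A4 M2 untreated
  R4 @ bar3.0: B3/F4 TT untreated
  R4 @ bar4.0: D4/G4 P4 untreated
  R2 @ bar7.0: G3/B3 M3 -> A3/A4 P8 similar
  R7 @ bar7.0: B3->A4 leap 10st

No (5 violations)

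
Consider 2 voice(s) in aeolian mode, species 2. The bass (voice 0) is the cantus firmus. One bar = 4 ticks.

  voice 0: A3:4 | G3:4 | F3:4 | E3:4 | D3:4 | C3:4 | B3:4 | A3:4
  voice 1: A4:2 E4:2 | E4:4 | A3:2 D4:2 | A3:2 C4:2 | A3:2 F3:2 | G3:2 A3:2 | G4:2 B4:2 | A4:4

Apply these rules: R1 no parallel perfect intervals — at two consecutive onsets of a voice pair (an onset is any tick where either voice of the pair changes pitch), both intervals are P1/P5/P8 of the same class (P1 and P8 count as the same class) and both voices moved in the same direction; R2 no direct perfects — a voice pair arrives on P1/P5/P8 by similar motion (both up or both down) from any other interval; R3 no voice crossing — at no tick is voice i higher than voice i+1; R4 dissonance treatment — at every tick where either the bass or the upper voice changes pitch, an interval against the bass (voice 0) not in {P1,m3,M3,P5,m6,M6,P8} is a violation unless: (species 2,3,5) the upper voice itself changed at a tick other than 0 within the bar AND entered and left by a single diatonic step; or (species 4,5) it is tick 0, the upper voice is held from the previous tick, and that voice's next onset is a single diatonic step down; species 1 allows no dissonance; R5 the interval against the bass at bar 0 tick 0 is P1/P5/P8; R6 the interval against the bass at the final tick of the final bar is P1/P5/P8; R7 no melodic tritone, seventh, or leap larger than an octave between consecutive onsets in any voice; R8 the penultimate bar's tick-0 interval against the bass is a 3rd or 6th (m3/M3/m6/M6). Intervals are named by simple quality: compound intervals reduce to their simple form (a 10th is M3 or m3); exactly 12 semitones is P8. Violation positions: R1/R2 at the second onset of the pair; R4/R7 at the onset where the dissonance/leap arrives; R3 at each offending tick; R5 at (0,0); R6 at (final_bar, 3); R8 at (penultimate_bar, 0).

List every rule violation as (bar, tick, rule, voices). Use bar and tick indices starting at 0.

bar 0: v0=A3 v1=A4 downbeat P8
bar 1: v0=G3 v1=E4 downbeat M6
bar 2: v0=F3 v1=A3 downbeat M3
bar 3: v0=E3 v1=A3 downbeat P4
bar 4: v0=D3 v1=A3 downbeat P5
bar 5: v0=C3 v1=G3 downbeat P5
bar 6: v0=B3 v1=G4 downbeat m6
bar 7: v0=A3 v1=A4 downbeat P8
  -> R4 @ bar 3 tick 0 v(0, 1): E3/A3 P4 untreated
  -> R2 @ bar 4 tick 0 v(0, 1): E3/C4 m6 -> D3/A3 P5 similar
  -> R7 @ bar 6 tick 0 v(0,): C3->B3 leap 11st
  -> R7 @ bar 6 tick 0 v(1,): A3->G4 leap 10st
  -> R1 @ bar 7 tick 0 v(0, 1): B3/B4 P8 -> A3/A4 P8 similar

(3, 0, R4, (0, 1))
(4, 0, R2, (0, 1))
(6, 0, R7, (0,))
(6, 0, R7, (1,))
(7, 0, R1, (0, 1))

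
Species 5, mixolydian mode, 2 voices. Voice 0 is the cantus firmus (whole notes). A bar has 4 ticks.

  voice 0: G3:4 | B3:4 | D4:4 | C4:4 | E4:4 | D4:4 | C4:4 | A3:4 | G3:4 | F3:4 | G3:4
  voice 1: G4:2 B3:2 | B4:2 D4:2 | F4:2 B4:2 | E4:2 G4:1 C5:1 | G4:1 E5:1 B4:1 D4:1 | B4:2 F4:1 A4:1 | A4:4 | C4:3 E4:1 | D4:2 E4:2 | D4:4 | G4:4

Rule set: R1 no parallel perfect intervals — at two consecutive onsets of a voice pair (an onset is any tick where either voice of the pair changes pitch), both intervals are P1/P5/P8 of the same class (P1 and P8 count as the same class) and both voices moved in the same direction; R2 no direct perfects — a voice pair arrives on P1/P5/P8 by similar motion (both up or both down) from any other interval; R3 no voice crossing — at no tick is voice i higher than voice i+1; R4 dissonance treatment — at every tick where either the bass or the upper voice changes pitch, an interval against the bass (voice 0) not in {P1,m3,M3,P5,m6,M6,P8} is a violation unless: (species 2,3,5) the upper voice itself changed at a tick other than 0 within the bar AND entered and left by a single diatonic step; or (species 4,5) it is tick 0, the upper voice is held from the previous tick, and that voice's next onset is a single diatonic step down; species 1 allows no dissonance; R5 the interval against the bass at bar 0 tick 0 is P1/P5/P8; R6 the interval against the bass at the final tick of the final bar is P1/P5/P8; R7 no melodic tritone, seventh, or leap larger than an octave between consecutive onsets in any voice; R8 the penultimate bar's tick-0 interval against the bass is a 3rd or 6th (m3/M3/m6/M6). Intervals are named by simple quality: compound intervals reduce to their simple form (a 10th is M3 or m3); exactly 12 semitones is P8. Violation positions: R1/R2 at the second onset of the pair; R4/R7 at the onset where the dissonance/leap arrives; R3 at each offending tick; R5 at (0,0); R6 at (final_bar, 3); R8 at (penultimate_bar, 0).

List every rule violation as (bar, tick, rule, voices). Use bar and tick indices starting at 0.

bar 0: v0=G3 v1=G4 downbeat P8
bar 1: v0=B3 v1=B4 downbeat P8
bar 2: v0=D4 v1=F4 downbeat m3
bar 3: v0=C4 v1=E4 downbeat M3
bar 4: v0=E4 v1=G4 downbeat m3
bar 5: v0=D4 v1=B4 downbeat M6
bar 6: v0=C4 v1=A4 downbeat M6
bar 7: v0=A3 v1=C4 downbeat m3
bar 8: v0=G3 v1=D4 downbeat P5
bar 9: v0=F3 v1=D4 downbeat M6
bar 10: v0=G3 v1=G4 downbeat P8
  -> R2 @ bar 1 tick 0 v(0, 1): G3/B3 M3 -> B3/B4 P8 similar
  -> R7 @ bar 2 tick 2 v(1,): F4->B4 leap 6st
  -> R3 @ bar 4 tick 3 v(0, 1): E4 above D4
  -> R4 @ bar 4 tick 3 v(0, 1): E4/D4 M2 untreated
  -> R7 @ bar 5 tick 2 v(1,): B4->F4 leap 6st
  -> R1 @ bar 8 tick 0 v(0, 1): A3/E4 P5 -> G3/D4 P5 similar
  -> R2 @ bar 10 tick 0 v(0, 1): F3/D4 M6 -> G3/G4 P8 similar

(1, 0, R2, (0, 1))
(2, 2, R7, (1,))
(4, 3, R3, (0, 1))
(4, 3, R4, (0, 1))
(5, 2, R7, (1,))
(8, 0, R1, (0, 1))
(10, 0, R2, (0, 1))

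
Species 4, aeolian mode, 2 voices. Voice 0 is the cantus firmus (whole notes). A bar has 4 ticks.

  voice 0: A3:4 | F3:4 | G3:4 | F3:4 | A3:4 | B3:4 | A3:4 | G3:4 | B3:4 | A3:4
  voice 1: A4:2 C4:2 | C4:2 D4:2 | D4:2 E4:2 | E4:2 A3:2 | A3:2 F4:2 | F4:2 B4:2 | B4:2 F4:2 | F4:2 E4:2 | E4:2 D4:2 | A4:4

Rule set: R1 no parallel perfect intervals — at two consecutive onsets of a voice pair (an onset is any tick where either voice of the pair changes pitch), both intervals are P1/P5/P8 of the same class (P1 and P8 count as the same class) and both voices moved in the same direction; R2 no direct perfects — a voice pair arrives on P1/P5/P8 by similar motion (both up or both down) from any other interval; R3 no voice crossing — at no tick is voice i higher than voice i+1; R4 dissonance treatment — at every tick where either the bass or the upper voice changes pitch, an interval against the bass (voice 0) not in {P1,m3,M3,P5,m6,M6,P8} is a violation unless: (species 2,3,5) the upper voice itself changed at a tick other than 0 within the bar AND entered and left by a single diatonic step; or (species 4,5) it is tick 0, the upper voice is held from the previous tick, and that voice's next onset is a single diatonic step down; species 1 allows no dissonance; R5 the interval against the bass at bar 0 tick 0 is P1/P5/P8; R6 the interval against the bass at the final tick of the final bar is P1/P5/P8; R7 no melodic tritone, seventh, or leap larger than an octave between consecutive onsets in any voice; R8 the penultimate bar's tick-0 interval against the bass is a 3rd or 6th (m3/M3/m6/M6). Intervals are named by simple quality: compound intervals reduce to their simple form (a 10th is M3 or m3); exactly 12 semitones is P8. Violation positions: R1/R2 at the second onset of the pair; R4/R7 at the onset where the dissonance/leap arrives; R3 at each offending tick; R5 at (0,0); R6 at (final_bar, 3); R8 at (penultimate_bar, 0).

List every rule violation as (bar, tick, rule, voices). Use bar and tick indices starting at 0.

bar 0: v0=A3 v1=A4 downbeat P8
bar 1: v0=F3 v1=C4 downbeat P5
bar 2: v0=G3 v1=D4 downbeat P5
bar 3: v0=F3 v1=E4 downbeat M7
bar 4: v0=A3 v1=A3 downbeat P1
bar 5: v0=B3 v1=F4 downbeat TT
bar 6: v0=A3 v1=B4 downbeat M2
bar 7: v0=G3 v1=F4 downbeat m7
bar 8: v0=B3 v1=E4 downbeat P4
bar 9: v0=A3 v1=A4 downbeat P8
  -> R4 @ bar 3 tick 0 v(0, 1): F3/E4 M7 untreated
  -> R4 @ bar 5 tick 0 v(0, 1): B3/F4 TT untreated
  -> R7 @ bar 5 tick 2 v(1,): F4->B4 leap 6st
  -> R4 @ bar 6 tick 0 v(0, 1): A3/B4 M2 untreated
  -> R7 @ bar 6 tick 2 v(1,): B4->F4 leap 6st
  -> R8 @ bar 8 tick 0 v(0, 1): penult P4 not 3rd/6th

(3, 0, R4, (0, 1))
(5, 0, R4, (0, 1))
(5, 2, R7, (1,))
(6, 0, R4, (0, 1))
(6, 2, R7, (1,))
(8, 0, R8, (0, 1))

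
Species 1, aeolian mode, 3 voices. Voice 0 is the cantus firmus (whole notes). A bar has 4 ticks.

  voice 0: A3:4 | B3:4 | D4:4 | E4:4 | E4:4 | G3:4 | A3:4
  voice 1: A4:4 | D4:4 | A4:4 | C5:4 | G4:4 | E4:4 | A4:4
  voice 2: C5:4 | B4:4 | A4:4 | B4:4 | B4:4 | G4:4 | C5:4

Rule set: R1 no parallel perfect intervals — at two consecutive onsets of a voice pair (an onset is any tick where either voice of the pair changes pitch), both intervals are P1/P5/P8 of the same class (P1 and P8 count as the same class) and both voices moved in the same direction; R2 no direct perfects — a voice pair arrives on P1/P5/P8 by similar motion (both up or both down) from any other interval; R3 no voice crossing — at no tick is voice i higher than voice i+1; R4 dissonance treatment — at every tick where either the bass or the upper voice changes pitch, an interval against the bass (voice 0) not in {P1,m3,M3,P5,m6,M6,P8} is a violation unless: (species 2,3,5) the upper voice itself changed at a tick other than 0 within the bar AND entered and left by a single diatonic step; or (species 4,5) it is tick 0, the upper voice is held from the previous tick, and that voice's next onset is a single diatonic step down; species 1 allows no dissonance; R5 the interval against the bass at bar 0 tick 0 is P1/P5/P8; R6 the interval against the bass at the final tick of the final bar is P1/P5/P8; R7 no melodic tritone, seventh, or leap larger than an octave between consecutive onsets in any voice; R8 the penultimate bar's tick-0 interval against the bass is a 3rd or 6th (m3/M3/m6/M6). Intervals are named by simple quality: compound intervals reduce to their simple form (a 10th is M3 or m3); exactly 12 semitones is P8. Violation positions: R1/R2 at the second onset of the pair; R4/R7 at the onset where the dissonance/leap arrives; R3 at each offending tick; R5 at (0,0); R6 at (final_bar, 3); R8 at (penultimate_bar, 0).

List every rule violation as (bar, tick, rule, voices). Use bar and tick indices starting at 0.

(0, 0, R5, (0, 2))
(2, 0, R2, (0, 1))
(3, 0, R1, (0, 2))
(3, 0, R3, (1, 2))
(3, 1, R3, (1, 2))
(3, 2, R3, (1, 2))
(3, 3, R3, (1, 2))
(5, 0, R2, (0, 2))
(5, 0, R8, (0, 2))
(6, 0, R2, (0, 1))
(6, 3, R6, (0, 2))

bar 0: v0=A3 v1=A4 v2=C5 downbeat m3
bar 1: v0=B3 v1=D4 v2=B4 downbeat P8
bar 2: v0=D4 v1=A4 v2=A4 downbeat P5
bar 3: v0=E4 v1=C5 v2=B4 downbeat P5
bar 4: v0=E4 v1=G4 v2=B4 downbeat P5
bar 5: v0=G3 v1=E4 v2=G4 downbeat P8
bar 6: v0=A3 v1=A4 v2=C5 downbeat m3
  -> R5 @ bar 0 tick 0 v(0, 2): opens on m3
  -> R2 @ bar 2 tick 0 v(0, 1): B3/D4 m3 -> D4/A4 P5 similar
  -> R1 @ bar 3 tick 0 v(0, 2): D4/A4 P5 -> E4/B4 P5 similar
  -> R3 @ bar 3 tick 0 v(1, 2): C5 above B4
  -> R3 @ bar 3 tick 1 v(1, 2): C5 above B4
  -> R3 @ bar 3 tick 2 v(1, 2): C5 above B4
  -> R3 @ bar 3 tick 3 v(1, 2): C5 above B4
  -> R2 @ bar 5 tick 0 v(0, 2): E4/B4 P5 -> G3/G4 P8 similar
  -> R8 @ bar 5 tick 0 v(0, 2): penult P8 not 3rd/6th
  -> R2 @ bar 6 tick 0 v(0, 1): G3/E4 M6 -> A3/A4 P8 similar
  -> R6 @ bar 6 tick 3 v(0, 2): closes on m3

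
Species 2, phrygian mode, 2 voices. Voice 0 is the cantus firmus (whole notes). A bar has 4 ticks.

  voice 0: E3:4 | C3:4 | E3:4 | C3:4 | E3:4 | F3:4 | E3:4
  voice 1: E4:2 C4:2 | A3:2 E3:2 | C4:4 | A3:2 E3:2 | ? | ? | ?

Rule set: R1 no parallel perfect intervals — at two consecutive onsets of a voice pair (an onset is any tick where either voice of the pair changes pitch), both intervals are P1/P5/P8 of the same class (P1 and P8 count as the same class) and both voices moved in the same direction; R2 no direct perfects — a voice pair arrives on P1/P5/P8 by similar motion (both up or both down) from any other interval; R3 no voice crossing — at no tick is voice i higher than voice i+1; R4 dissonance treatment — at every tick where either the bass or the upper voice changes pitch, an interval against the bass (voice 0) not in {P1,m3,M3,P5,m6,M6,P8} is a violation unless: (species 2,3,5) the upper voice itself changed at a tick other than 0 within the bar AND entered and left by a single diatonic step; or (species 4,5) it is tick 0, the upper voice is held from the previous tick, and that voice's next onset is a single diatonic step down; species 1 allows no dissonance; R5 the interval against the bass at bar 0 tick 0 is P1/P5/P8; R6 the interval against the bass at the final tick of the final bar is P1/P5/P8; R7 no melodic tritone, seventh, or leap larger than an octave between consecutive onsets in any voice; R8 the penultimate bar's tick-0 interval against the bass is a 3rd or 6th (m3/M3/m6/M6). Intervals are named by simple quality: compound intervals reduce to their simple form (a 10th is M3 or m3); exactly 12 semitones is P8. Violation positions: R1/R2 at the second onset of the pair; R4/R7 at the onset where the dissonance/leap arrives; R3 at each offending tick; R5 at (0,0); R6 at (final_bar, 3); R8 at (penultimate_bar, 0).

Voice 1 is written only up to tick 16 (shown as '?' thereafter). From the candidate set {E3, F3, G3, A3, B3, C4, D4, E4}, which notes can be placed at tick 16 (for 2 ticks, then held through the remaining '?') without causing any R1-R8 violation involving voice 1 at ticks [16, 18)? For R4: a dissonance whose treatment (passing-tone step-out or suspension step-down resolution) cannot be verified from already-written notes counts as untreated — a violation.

E3: legal
F3: violates R4
G3: legal
A3: violates R4
B3: violates R2
C4: legal
D4: violates R4,R7
E4: violates R2

{C4, E3, G3}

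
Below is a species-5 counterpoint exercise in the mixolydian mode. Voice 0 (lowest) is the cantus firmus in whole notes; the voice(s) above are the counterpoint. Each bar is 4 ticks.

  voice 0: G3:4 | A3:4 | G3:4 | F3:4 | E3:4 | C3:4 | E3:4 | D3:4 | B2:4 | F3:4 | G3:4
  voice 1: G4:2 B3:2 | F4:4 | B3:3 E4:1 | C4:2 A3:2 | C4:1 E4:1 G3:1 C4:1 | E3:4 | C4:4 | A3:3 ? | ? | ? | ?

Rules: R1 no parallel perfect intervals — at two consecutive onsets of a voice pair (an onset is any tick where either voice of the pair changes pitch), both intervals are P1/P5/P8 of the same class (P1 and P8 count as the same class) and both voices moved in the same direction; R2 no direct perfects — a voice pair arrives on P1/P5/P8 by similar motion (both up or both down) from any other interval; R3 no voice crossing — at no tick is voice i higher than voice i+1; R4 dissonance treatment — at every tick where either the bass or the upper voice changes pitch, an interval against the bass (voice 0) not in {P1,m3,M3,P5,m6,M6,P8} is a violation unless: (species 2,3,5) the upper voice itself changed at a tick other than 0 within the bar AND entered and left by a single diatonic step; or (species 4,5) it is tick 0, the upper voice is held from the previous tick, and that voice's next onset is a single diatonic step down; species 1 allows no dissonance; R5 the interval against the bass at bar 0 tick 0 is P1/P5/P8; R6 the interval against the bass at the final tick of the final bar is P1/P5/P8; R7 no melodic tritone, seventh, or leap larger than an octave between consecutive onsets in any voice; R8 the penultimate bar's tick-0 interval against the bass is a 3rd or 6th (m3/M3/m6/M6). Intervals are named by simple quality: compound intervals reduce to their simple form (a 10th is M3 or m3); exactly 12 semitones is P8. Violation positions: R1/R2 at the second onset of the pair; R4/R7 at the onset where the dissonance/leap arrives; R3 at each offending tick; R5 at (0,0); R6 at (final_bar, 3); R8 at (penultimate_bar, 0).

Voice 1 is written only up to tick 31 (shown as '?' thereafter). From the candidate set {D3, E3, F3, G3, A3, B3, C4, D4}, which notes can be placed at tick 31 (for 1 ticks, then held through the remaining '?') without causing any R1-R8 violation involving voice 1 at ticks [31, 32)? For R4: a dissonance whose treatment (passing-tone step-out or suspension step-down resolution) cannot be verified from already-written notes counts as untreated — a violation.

D3: legal
E3: violates R4
F3: legal
G3: violates R4
A3: legal
B3: legal
C4: violates R4
D4: legal

{A3, B3, D3, D4, F3}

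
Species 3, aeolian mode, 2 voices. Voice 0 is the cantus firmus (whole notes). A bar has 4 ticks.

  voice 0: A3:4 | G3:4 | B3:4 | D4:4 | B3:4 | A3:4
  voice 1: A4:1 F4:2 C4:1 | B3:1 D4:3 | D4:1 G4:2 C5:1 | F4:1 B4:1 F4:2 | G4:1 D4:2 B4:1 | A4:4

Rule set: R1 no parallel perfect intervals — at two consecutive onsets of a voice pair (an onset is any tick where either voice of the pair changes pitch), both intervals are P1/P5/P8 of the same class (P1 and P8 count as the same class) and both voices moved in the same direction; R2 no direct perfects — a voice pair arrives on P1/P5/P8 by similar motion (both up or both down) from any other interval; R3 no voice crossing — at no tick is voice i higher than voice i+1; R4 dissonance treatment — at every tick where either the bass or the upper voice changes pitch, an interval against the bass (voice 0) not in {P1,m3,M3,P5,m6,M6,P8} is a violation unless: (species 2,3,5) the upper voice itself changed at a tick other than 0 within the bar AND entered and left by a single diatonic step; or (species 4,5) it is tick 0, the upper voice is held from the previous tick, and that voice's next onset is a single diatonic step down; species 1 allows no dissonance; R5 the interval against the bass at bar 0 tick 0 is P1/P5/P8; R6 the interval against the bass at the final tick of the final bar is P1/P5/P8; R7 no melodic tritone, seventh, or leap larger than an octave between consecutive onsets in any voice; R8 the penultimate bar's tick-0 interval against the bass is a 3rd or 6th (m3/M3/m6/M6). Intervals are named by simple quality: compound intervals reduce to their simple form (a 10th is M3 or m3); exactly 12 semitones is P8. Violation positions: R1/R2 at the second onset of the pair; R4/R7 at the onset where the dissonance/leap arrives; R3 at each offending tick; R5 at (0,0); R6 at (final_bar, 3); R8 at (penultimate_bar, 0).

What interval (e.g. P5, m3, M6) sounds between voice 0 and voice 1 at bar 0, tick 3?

voice 0=A3 voice 1=C4 -> m3

m3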